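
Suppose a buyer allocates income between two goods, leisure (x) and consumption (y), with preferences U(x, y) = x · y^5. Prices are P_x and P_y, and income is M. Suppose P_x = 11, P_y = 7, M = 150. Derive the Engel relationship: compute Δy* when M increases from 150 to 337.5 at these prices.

The MRS is (1/5)·y/x. Set MRS = P_x/P_y.
So P_y·y = 5·P_x·x; combined with the budget, a share 1/6 of income goes to x.
Demand: x*(P_x,P_y,M) = 1/6·M/P_x and y* = 5/6·M/P_y.
At P_x=11, P_y=7, M=150: y* = 5/6·150/7 = 17.8571.
At M' = 337.5: y* = 40.1786. Change: 40.1786 − 17.8571 = 22.3214.

Δy* = 22.3214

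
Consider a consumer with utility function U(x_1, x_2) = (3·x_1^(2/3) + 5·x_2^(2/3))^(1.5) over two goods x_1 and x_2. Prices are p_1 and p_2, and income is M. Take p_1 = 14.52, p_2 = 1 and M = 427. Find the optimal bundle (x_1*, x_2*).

MRS = MU_x_1/MU_x_2 = (3/5)·(x_2/x_1)^(1/3). Set equal to p_1/p_2.
Hence x_2/x_1 = ((5/3)·p_1/p_2)^(1/(1/3)), i.e. raised to the 3 power.
Substitute x_2 = (x_2/x_1)·x_1 into the budget: x_1* = M/(p_1 + p_2·(x_2/x_1)).
Numerically x_2/x_1 = 14172.488, so x_1* = 427/(14.52 + 1·14172.488) = 0.0301 and x_2* = 14172.488·0.0301 = 426.563.

x_1* = 0.0301, x_2* = 426.563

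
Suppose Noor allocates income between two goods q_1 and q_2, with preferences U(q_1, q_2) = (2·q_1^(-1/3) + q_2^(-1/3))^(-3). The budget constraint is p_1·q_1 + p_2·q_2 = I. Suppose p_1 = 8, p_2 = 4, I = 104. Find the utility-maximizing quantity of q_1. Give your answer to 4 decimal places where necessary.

q_1* = 8.6667

MU_q_1 ∝ 2·q_1^(-4/3), MU_q_2 ∝ q_2^(-4/3), so MRS = 2·(q_2/q_1)^(4/3) = p_1/p_2.
Solve for the ratio: q_2/q_1 = [(1/2)·p_1/p_2]^(0.75).
With the ratio pinned down, the budget gives q_1* = I/(p_1 + p_2·(q_2/q_1)) and q_2* = (q_2/q_1)·q_1*.
Numerically q_2/q_1 = 1, so q_1* = 104/(8 + 4·1) = 8.6667.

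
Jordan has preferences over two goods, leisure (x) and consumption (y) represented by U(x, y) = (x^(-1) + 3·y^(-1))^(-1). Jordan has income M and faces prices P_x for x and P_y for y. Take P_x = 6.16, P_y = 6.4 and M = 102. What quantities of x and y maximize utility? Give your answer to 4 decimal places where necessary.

MRS = MU_x/MU_y = (1/3)·(y/x)^(2). Set equal to P_x/P_y.
Solve for the ratio: y/x = [3·P_x/P_y]^(0.5).
With the ratio pinned down, the budget gives x* = M/(P_x + P_y·(y/x)) and y* = (y/x)·x*.
Numerically y/x = 1.699265, so x* = 102/(6.16 + 6.4·1.699265) = 5.9876 and y* = 1.699265·5.9876 = 10.1745.

x* = 5.9876, y* = 10.1745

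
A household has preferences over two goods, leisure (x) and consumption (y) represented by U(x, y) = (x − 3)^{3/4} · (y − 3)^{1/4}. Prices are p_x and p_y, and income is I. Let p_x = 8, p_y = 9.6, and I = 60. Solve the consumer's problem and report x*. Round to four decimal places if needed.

After buying the subsistence bundle (3, 3), a share 0.75 of the remaining income goes to x: x* = 3 + 0.75·(I − 3p_x − 3p_y)/p_x.
Discretionary income = 60 − 3·8 − 3·9.6 = 7.2; x* = 3 + 0.75·7.2/8 = 3.675.

x* = 3.675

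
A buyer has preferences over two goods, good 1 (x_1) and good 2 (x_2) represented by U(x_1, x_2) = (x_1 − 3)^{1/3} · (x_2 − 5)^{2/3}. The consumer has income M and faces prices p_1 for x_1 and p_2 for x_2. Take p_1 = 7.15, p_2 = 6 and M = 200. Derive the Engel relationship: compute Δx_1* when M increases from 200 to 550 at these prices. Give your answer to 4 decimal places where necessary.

Δx_1* = 16.317

This is Cobb-Douglas in (x_1−3, x_2−5): tangency gives 1/3·p_2·(x_2−5) = 2/3·p_1·(x_1−3).
After buying the subsistence bundle (3, 5), a share 1/3 of the remaining income goes to x_1: x_1* = 3 + 1/3·(M − 3p_1 − 5p_2)/p_1.
Discretionary income = 200 − 3·7.15 − 5·6 = 148.55; x_1* = 3 + 1/3·148.55/7.15 = 9.9254.
At M' = 550: x_1* = 26.2424. Change: 26.2424 − 9.9254 = 16.317.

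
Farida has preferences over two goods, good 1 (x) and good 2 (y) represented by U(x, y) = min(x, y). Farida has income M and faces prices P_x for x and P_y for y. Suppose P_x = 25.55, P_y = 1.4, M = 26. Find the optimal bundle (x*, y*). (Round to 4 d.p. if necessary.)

With perfect complements, no substitution: consume in ratio x:y = 1:1.
Budget: P_x·x + P_y·x = M, so (P_x + P_y)·x = M.
Demand: x*(P_x,P_y,M) = M/(P_x + P_y), y* = M/(P_x + P_y).
Here 25.55 + 1.4 = 26.95, giving x* = 0.9647 and y* = 0.9647.

x* = 0.9647, y* = 0.9647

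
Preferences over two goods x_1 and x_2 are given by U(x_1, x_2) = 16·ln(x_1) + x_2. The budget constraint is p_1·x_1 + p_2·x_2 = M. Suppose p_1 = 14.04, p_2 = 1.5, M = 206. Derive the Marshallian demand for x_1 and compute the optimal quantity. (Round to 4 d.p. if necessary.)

Set MRS = p_1/p_2: (16/x_1)/1 = p_1/p_2.
So x_1*(p_1,p_2) = 16·p_2/p_1, independent of income; and x_2* = (M − 16·p_2)/p_2.
At the given prices: x_1* = 16·1.5/14.04 = 1.7094.

x_1* = 1.7094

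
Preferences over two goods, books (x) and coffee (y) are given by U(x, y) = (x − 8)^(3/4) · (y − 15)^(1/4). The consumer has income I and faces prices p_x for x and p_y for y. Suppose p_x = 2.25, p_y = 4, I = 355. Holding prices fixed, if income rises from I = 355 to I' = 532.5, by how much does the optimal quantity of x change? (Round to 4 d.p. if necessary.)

Δx* = 59.1667

MRS = 3·(y−15)/(x−8). Tangency with p_x/p_y gives y−15 = (1/3)·(p_x/p_y)·(x−8).
Substituting into the budget: x* = 8 + 0.75·(I − 8·p_x − 15·p_y)/p_x, and y* = 15 + 0.25·(…)/p_y.
Discretionary income = 355 − 8·2.25 − 15·4 = 277; x* = 8 + 0.75·277/2.25 = 100.3333.
At I' = 532.5: x* = 159.5. Change: 159.5 − 100.3333 = 59.1667.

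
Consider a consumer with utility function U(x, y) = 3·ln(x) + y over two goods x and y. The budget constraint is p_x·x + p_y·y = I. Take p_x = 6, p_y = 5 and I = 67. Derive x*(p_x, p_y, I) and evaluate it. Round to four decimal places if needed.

MU_x = 3/x, MU_y = 1. Tangency: 3/x = p_x/p_y.
So x*(p_x,p_y) = 3·p_y/p_x, independent of income; and y* = (I − 3·p_y)/p_y.
At the given prices: x* = 3·5/6 = 2.5.

x* = 2.5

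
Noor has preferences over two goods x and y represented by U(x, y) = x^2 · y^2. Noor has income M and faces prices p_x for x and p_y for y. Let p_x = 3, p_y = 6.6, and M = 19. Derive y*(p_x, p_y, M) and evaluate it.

y* = 1.4394

MU_x/MU_y = (2·y)/(2·x); tangency sets this equal to p_x/p_y.
So 2·p_y·y = 2·p_x·x; combined with the budget, a share 0.5 of income goes to x.
Demand: x*(p_x,p_y,M) = 0.5·M/p_x and y* = 0.5·M/p_y.
At p_x=3, p_y=6.6, M=19: y* = 0.5·19/6.6 = 1.4394.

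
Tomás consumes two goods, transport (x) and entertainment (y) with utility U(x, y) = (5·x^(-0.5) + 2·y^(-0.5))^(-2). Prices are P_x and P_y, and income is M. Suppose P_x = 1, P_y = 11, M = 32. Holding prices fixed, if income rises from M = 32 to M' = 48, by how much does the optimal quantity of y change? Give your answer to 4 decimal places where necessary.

Δy* = 0.7956

MU_x ∝ 5·x^(-1.5), MU_y ∝ 2·y^(-1.5), so MRS = (5/2)·(y/x)^(1.5) = P_x/P_y.
Hence y/x = ((2/5)·P_x/P_y)^(1/(1.5)), i.e. raised to the 2/3 power.
Substitute y = (y/x)·x into the budget: x* = M/(P_x + P_y·(y/x)).
Numerically y/x = 0.10976, so x* = 32/(1 + 11·0.10976) = 14.4969 and y* = 0.10976·14.4969 = 1.5912.
At M' = 48: y* = 2.3868. Change: 2.3868 − 1.5912 = 0.7956.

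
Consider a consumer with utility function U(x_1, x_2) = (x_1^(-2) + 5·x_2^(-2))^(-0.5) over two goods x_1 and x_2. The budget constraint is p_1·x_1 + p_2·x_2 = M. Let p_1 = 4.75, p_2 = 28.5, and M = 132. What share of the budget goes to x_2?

Substitute x_2 = (x_2/x_1)·x_1 into the budget: x_1* = M/(p_1 + p_2·(x_2/x_1)).
Numerically x_2/x_1 = 0.941036, so x_1* = 132/(4.75 + 28.5·0.941036) = 4.1812 and x_2* = 0.941036·4.1812 = 3.9347.
Expenditure on x_2: 28.5·3.9347 = 112.1391; share = 0.8495.

share on x_2 = 0.8495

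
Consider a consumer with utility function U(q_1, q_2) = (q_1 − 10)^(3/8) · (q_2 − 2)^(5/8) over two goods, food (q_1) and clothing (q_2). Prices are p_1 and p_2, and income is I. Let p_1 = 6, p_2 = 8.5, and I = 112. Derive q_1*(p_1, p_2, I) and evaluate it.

q_1* = 12.1875

MRS = (3/5)·(q_2−2)/(q_1−10). Tangency with p_1/p_2 gives q_2−2 = (5/3)·(p_1/p_2)·(q_1−10).
After buying the subsistence bundle (10, 2), a share 0.375 of the remaining income goes to q_1: q_1* = 10 + 0.375·(I − 10p_1 − 2p_2)/p_1.
Discretionary income = 112 − 10·6 − 2·8.5 = 35; q_1* = 10 + 0.375·35/6 = 12.1875.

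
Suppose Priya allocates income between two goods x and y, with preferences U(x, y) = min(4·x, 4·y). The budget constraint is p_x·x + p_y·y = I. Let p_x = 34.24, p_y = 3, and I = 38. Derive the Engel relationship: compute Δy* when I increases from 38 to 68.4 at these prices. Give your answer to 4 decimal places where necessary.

Δy* = 0.8163

Leontief preferences: the optimum is at the kink where x/4 = y/4, i.e. y = x.
Budget: p_x·x + p_y·x = I, so (4·p_x + 4·p_y)·x = 4·I.
Demand: x*(p_x,p_y,I) = 4·I/(4·p_x + 4·p_y), y* = 4·I/(4·p_x + 4·p_y).
Here 4·34.24 + 4·3 = 148.96, giving y* = 1.0204.
At I' = 68.4: y* = 1.8367. Change: 1.8367 − 1.0204 = 0.8163.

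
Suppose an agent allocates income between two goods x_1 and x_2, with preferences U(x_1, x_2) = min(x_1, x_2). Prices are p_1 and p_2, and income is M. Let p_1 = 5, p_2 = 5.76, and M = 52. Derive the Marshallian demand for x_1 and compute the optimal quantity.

x_1* = 4.8327

With perfect complements, no substitution: consume in ratio x_1:x_2 = 1:1.
Budget: p_1·x_1 + p_2·x_1 = M, so (p_1 + p_2)·x_1 = M.
Demand: x_1*(p_1,p_2,M) = M/(p_1 + p_2), x_2* = M/(p_1 + p_2).
Here 5 + 5.76 = 10.76, giving x_1* = 4.8327.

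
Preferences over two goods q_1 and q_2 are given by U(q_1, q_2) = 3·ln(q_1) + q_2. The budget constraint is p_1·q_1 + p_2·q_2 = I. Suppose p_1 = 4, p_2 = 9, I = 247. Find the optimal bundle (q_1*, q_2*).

MU_q_1 = 3/q_1, MU_q_2 = 1. Tangency: 3/q_1 = p_1/p_2.
So q_1*(p_1,p_2) = 3·p_2/p_1, independent of income; and q_2* = (I − 3·p_2)/p_2.
At the given prices: q_1* = 3·9/4 = 6.75, and q_2* = 24.4444.

q_1* = 6.75, q_2* = 24.4444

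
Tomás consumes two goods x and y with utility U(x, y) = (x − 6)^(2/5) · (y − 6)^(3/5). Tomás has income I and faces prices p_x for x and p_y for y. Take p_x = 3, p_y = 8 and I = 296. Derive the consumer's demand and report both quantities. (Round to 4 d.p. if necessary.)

Let x' = x−6, y' = y−6. MRS = (2/3)·y'/x' = p_x/p_y.
Substituting into the budget: x* = 6 + 0.4·(I − 6·p_x − 6·p_y)/p_x, and y* = 6 + 0.6·(…)/p_y.
Discretionary income = 296 − 6·3 − 6·8 = 230; x* = 6 + 0.4·230/3 = 36.6667; y* = 6 + 0.6·230/8 = 23.25.

x* = 36.6667, y* = 23.25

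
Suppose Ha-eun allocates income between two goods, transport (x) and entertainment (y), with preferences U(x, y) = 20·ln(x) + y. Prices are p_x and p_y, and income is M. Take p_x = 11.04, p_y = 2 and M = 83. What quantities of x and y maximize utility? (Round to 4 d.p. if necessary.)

MU_x = 20/x, MU_y = 1. Tangency: 20/x = p_x/p_y.
So x*(p_x,p_y) = 20·p_y/p_x, independent of income; and y* = (M − 20·p_y)/p_y.
At the given prices: x* = 20·2/11.04 = 3.6232, and y* = 21.5.

x* = 3.6232, y* = 21.5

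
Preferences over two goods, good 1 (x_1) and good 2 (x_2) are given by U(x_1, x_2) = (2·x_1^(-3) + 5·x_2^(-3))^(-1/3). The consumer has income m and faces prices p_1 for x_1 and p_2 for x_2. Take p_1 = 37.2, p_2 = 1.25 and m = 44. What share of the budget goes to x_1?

share on x_1 = 0.9102

MU_x_1 ∝ 2·x_1^(-4), MU_x_2 ∝ 5·x_2^(-4), so MRS = (2/5)·(x_2/x_1)^(4) = p_1/p_2.
Solve for the ratio: x_2/x_1 = [(5/2)·p_1/p_2]^(0.25).
Substitute x_2 = (x_2/x_1)·x_1 into the budget: x_1* = m/(p_1 + p_2·(x_2/x_1)).
Numerically x_2/x_1 = 2.936928, so x_1* = 44/(37.2 + 1.25·2.936928) = 1.0766 and x_2* = 2.936928·1.0766 = 3.1618.
Expenditure on x_1: 37.2·1.0766 = 40.0478; share = 0.9102.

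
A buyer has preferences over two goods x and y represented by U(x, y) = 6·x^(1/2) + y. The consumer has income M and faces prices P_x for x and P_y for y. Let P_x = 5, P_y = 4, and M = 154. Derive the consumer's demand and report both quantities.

Set MRS = P_x/P_y: 3·x^(−1/2) = P_x/P_y.
Thus x* = (3·P_y/P_x)² — independent of M — with the rest of income spent on y.
Plugging in: x* = (3·4/5)² = 5.76, y* = 31.3.

x* = 5.76, y* = 31.3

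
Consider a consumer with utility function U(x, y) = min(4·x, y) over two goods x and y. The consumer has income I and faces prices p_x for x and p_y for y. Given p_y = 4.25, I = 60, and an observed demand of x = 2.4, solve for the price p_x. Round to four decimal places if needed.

With perfect complements, no substitution: consume in ratio x:y = 1:4.
Budget: p_x·x + p_y·4·x = I, so (p_x + 4·p_y)·x = I.
Demand: x*(p_x,p_y,I) = I/(p_x + 4·p_y), y* = 4·I/(p_x + 4·p_y).
Set x* = 2.4 in the demand function and solve for p_x: p_x = 8.

p_x = 8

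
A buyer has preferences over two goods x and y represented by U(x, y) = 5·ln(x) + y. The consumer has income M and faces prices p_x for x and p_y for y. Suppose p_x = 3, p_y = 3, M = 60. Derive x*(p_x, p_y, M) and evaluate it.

Set MRS = p_x/p_y: (5/x)/1 = p_x/p_y.
So x*(p_x,p_y) = 5·p_y/p_x, independent of income; and y* = (M − 5·p_y)/p_y.
At the given prices: x* = 5·3/3 = 5.

x* = 5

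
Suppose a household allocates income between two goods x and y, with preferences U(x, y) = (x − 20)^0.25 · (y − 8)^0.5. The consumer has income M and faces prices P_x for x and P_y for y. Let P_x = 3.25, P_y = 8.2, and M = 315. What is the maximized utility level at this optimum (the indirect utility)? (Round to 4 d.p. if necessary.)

After buying the subsistence bundle (20, 8), a share 1/3 of the remaining income goes to x: x* = 20 + 1/3·(M − 20P_x − 8P_y)/P_x.
Discretionary income = 315 − 20·3.25 − 8·8.2 = 184.4; x* = 20 + 1/3·184.4/3.25 = 38.9128; y* = 8 + 2/3·184.4/8.2 = 22.9919.
Utility at the optimum: U(38.9128, 22.9919) = 8.0745.

V = 8.0745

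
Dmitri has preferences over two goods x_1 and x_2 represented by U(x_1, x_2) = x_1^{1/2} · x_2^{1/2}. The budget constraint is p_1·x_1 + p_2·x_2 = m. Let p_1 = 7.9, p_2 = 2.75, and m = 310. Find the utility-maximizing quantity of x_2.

x_2* = 56.3636

MU_x_1/MU_x_2 = (0.5·x_2)/(0.5·x_1); tangency sets this equal to p_1/p_2.
So 0.5·p_2·x_2 = 0.5·p_1·x_1; combined with the budget, a share 0.5 of income goes to x_1.
Demand: x_1*(p_1,p_2,m) = 0.5·m/p_1 and x_2* = 0.5·m/p_2.
At p_1=7.9, p_2=2.75, m=310: x_2* = 0.5·310/2.75 = 56.3636.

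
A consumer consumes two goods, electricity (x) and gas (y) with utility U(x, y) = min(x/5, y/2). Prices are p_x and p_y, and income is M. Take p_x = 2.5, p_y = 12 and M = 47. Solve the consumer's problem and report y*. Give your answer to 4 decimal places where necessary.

y* = 2.5753

Here 5·2.5 + 2·12 = 36.5, giving y* = 2.5753.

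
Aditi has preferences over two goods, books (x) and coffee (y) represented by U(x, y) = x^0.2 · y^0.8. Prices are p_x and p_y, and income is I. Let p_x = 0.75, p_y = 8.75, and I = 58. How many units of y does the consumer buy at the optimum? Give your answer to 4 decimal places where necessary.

y* = 5.3029

Tangency: MRS = (1/4)·y/x = p_x/p_y.
Rearranging, p_y·y = 4·p_x·x. Substituting into the budget gives p_x·x·(1 + 4) = I.
Demand: x*(p_x,p_y,I) = 0.2·I/p_x and y* = 0.8·I/p_y.
At p_x=0.75, p_y=8.75, I=58: y* = 0.8·58/8.75 = 5.3029.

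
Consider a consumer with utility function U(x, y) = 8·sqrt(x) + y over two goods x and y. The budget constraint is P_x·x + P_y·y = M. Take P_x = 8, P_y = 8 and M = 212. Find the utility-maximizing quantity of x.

Solve: √x = 4·P_y/P_x, so x*(P_x,P_y) = (4·P_y/P_x)², and y* = (M − P_x·x*)/P_y.
Plugging in: x* = (4·8/8)² = 16.

x* = 16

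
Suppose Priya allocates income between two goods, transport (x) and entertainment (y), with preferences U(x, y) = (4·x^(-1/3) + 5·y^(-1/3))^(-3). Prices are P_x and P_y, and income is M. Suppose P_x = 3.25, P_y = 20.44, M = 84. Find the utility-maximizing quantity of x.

From the CES first-order condition, (4/5)·(y/x)^(4/3) = P_x/P_y.
Solve for the ratio: y/x = [(5/4)·P_x/P_y]^(0.75).
Substitute y = (y/x)·x into the budget: x* = M/(P_x + P_y·(y/x)).
Numerically y/x = 0.29767, so x* = 84/(3.25 + 20.44·0.29767) = 8.999.

x* = 8.999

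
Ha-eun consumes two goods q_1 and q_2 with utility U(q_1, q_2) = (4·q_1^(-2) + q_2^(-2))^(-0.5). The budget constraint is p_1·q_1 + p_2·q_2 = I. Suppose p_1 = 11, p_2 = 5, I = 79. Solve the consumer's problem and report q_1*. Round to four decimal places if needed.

From the CES first-order condition, 4·(q_2/q_1)^(3) = p_1/p_2.
Hence q_2/q_1 = ((1/4)·p_1/p_2)^(1/(3)), i.e. raised to the 1/3 power.
With the ratio pinned down, the budget gives q_1* = I/(p_1 + p_2·(q_2/q_1)) and q_2* = (q_2/q_1)·q_1*.
Numerically q_2/q_1 = 0.819321, so q_1* = 79/(11 + 5·0.819321) = 5.233.

q_1* = 5.233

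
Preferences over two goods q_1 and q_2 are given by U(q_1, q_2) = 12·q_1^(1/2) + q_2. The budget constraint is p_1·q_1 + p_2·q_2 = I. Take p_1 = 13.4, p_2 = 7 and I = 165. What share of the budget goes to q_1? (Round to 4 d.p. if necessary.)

Set MRS = p_1/p_2: 6·q_1^(−1/2) = p_1/p_2.
Solve: √q_1 = 6·p_2/p_1, so q_1*(p_1,p_2) = (6·p_2/p_1)², and q_2* = (I − p_1·q_1*)/p_2.
Plugging in: q_1* = (6·7/13.4)² = 9.824, q_2* = 4.7655.
Expenditure on q_1: 13.4·9.824 = 131.6418; share = 0.7978.

share on q_1 = 0.7978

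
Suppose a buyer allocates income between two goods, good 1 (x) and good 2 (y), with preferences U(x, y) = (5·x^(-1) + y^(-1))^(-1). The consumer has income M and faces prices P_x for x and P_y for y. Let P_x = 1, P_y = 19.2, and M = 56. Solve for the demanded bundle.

From the CES first-order condition, 5·(y/x)^(2) = P_x/P_y.
Solve for the ratio: y/x = [(1/5)·P_x/P_y]^(0.5).
With the ratio pinned down, the budget gives x* = M/(P_x + P_y·(y/x)) and y* = (y/x)·x*.
Numerically y/x = 0.102062, so x* = 56/(1 + 19.2·0.102062) = 18.9215 and y* = 0.102062·18.9215 = 1.9312.

x* = 18.9215, y* = 1.9312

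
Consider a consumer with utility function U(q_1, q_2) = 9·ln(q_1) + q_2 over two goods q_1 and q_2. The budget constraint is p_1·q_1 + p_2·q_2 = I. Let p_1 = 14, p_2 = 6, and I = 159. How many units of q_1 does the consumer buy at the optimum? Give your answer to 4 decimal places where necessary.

q_1* = 3.8571

Set MRS = p_1/p_2: (9/q_1)/1 = p_1/p_2.
So q_1*(p_1,p_2) = 9·p_2/p_1, independent of income; and q_2* = (I − 9·p_2)/p_2.
At the given prices: q_1* = 9·6/14 = 3.8571.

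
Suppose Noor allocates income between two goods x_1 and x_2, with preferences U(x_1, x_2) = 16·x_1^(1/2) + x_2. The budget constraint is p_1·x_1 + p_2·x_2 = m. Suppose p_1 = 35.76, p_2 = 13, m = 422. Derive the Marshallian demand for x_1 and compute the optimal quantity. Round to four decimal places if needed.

x_1* = 8.4581

Set MRS = p_1/p_2: 8·x_1^(−1/2) = p_1/p_2.
Solve: √x_1 = 8·p_2/p_1, so x_1*(p_1,p_2) = (8·p_2/p_1)², and x_2* = (m − p_1·x_1*)/p_2.
Plugging in: x_1* = (8·13/35.76)² = 8.4581.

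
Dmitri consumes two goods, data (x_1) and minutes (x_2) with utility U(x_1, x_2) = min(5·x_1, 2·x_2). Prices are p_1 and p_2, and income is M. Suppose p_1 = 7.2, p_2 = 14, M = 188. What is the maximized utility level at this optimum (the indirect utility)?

V = 22.2749

With perfect complements, no substitution: consume in ratio x_1:x_2 = 2:5.
Budget: p_1·x_1 + p_2·(5/2)·x_1 = M, so (2·p_1 + 5·p_2)·x_1 = 2·M.
Demand: x_1*(p_1,p_2,M) = 2·M/(2·p_1 + 5·p_2), x_2* = 5·M/(2·p_1 + 5·p_2).
Here 2·7.2 + 5·14 = 84.4, giving x_1* = 4.455 and x_2* = 11.1374.
Utility at the optimum: U(4.455, 11.1374) = 22.2749.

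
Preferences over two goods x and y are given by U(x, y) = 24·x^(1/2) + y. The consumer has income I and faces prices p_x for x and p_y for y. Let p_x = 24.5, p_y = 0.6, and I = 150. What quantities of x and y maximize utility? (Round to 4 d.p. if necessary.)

Thus x* = (12·p_y/p_x)² — independent of I — with the rest of income spent on y.
Plugging in: x* = (12·0.6/24.5)² = 0.0864, y* = 246.4735.

x* = 0.0864, y* = 246.4735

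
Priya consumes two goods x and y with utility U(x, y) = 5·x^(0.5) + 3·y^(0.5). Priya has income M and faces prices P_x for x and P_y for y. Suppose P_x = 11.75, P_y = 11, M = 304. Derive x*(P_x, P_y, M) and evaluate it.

MRS = MU_x/MU_y = (5/3)·(y/x)^(0.5). Set equal to P_x/P_y.
Hence y/x = ((3/5)·P_x/P_y)^(1/(0.5)), i.e. raised to the 2 power.
Substitute y = (y/x)·x into the budget: x* = M/(P_x + P_y·(y/x)).
Numerically y/x = 0.410764, so x* = 304/(11.75 + 11·0.410764) = 18.6865.

x* = 18.6865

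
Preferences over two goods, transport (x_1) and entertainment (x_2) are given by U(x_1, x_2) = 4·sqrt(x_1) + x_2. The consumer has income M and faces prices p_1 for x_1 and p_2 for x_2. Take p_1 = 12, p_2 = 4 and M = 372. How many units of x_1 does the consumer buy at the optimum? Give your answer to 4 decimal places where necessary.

x_1* = 0.4444

Solve: √x_1 = 2·p_2/p_1, so x_1*(p_1,p_2) = (2·p_2/p_1)², and x_2* = (M − p_1·x_1*)/p_2.
Plugging in: x_1* = (2·4/12)² = 0.4444.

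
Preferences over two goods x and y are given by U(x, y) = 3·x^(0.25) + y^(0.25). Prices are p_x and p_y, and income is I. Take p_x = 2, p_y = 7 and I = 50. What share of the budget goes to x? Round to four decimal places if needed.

share on x = 0.8679

MU_x ∝ 3·x^(-0.75), MU_y ∝ y^(-0.75), so MRS = 3·(y/x)^(0.75) = p_x/p_y.
Hence y/x = ((1/3)·p_x/p_y)^(1/(0.75)), i.e. raised to the 4/3 power.
With the ratio pinned down, the budget gives x* = I/(p_x + p_y·(y/x)) and y* = (y/x)·x*.
Numerically y/x = 0.043492, so x* = 50/(2 + 7·0.043492) = 21.6972 and y* = 0.043492·21.6972 = 0.9437.
Expenditure on x: 2·21.6972 = 43.3944; share = 0.8679.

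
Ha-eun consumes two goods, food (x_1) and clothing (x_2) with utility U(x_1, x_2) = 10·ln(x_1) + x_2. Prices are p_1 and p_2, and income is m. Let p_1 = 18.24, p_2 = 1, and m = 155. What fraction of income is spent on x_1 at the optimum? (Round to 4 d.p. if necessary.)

Set MRS = p_1/p_2: (10/x_1)/1 = p_1/p_2.
So x_1*(p_1,p_2) = 10·p_2/p_1, independent of income; and x_2* = (m − 10·p_2)/p_2.
At the given prices: x_1* = 10·1/18.24 = 0.5482, and x_2* = 145.
Expenditure on x_1: 18.24·0.5482 = 10; share = 0.0645.

share on x_1 = 0.0645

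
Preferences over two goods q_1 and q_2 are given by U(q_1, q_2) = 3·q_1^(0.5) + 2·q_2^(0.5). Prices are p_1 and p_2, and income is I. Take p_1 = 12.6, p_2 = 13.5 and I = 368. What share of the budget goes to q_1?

share on q_1 = 0.7068

From the CES first-order condition, (3/2)·(q_2/q_1)^(0.5) = p_1/p_2.
Hence q_2/q_1 = ((2/3)·p_1/p_2)^(1/(0.5)), i.e. raised to the 2 power.
Substitute q_2 = (q_2/q_1)·q_1 into the budget: q_1* = I/(p_1 + p_2·(q_2/q_1)).
Numerically q_2/q_1 = 0.38716, so q_1* = 368/(12.6 + 13.5·0.38716) = 20.6432 and q_2* = 0.38716·20.6432 = 7.9922.
Expenditure on q_1: 12.6·20.6432 = 260.1047; share = 0.7068.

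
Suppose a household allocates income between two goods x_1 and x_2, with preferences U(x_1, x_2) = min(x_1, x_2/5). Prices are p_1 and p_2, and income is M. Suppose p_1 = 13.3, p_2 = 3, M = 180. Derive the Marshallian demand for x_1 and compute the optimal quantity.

x_1* = 6.3604

Demand: x_1*(p_1,p_2,M) = M/(p_1 + 5·p_2), x_2* = 5·M/(p_1 + 5·p_2).
Here 13.3 + 5·3 = 28.3, giving x_1* = 6.3604.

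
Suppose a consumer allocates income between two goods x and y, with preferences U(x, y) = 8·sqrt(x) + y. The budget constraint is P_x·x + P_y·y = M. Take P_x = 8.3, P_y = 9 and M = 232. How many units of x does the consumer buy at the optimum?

Set MRS = P_x/P_y: 4·x^(−1/2) = P_x/P_y.
Thus x* = (4·P_y/P_x)² — independent of M — with the rest of income spent on y.
Plugging in: x* = (4·9/8.3)² = 18.8126.

x* = 18.8126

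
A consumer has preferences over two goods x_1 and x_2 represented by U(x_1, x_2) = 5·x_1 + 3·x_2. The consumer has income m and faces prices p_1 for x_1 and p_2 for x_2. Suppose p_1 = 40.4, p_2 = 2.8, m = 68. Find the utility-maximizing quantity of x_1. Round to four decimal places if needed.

Perfect substitutes: compare marginal utility per dollar. 5/p_1 vs 3/p_2 → 0.1238 vs 1.0714.
x_2 gives more utility per dollar, so spend all income on x_2: x_2* = m/p_2, x_1* = 0.
Numerically: x_1* = 0, x_2* = 24.2857.

x_1* = 0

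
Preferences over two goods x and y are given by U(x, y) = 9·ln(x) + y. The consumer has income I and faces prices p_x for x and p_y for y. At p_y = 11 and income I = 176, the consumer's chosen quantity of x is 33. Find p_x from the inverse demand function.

p_x = 3

MU_x = 9/x, MU_y = 1. Tangency: 9/x = p_x/p_y.
So x*(p_x,p_y) = 9·p_y/p_x, independent of income; and y* = (I − 9·p_y)/p_y.
Set x* = 33 in the demand function and solve for p_x: p_x = 3.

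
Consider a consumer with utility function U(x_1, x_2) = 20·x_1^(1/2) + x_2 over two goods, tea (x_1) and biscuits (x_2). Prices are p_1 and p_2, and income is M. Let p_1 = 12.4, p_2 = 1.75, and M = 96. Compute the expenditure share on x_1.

Set MRS = p_1/p_2: 10·x_1^(−1/2) = p_1/p_2.
Thus x_1* = (10·p_2/p_1)² — independent of M — with the rest of income spent on x_2.
Plugging in: x_1* = (10·1.75/12.4)² = 1.9917, x_2* = 40.7442.
Expenditure on x_1: 12.4·1.9917 = 24.6976; share = 0.2573.

share on x_1 = 0.2573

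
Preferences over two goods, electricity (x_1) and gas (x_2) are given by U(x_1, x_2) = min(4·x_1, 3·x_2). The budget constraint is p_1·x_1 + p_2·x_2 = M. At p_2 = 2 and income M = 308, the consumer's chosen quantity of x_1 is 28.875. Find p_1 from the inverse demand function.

Leontief preferences: the optimum is at the kink where x_1/3 = x_2/4, i.e. x_2 = (4/3)·x_1.
Budget: p_1·x_1 + p_2·(4/3)·x_1 = M, so (3·p_1 + 4·p_2)·x_1 = 3·M.
Demand: x_1*(p_1,p_2,M) = 3·M/(3·p_1 + 4·p_2), x_2* = 4·M/(3·p_1 + 4·p_2).
Set x_1* = 28.875 in the demand function and solve for p_1: p_1 = 8.

p_1 = 8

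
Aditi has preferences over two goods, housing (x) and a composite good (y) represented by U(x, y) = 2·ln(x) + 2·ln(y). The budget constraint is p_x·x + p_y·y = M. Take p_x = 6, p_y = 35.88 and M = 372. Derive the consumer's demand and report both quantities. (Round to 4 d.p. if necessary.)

The MRS is y/x. Set MRS = p_x/p_y.
Rearranging, p_y·y = p_x·x. Substituting into the budget gives p_x·x·(1 + 1) = M.
Demand: x*(p_x,p_y,M) = 0.5·M/p_x and y* = 0.5·M/p_y.
At p_x=6, p_y=35.88, M=372: x* = 0.5·372/6 = 31, y* = 5.1839.

x* = 31, y* = 5.1839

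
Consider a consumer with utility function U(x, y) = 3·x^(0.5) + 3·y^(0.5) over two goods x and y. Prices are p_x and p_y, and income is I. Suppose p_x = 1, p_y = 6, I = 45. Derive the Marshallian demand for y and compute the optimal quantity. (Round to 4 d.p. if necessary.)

From the CES first-order condition, (y/x)^(0.5) = p_x/p_y.
Hence y/x = (p_x/p_y)^(1/(0.5)), i.e. raised to the 2 power.
Substitute y = (y/x)·x into the budget: x* = I/(p_x + p_y·(y/x)).
Numerically y/x = 0.027778, so x* = 45/(1 + 6·0.027778) = 38.5714 and y* = 0.027778·38.5714 = 1.0714.

y* = 1.0714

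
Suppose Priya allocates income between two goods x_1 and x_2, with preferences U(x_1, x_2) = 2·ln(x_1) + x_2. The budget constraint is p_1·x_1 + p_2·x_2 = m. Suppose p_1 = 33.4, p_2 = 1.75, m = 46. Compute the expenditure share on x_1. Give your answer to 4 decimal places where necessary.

share on x_1 = 0.0761

Set MRS = p_1/p_2: (2/x_1)/1 = p_1/p_2.
So x_1*(p_1,p_2) = 2·p_2/p_1, independent of income; and x_2* = (m − 2·p_2)/p_2.
At the given prices: x_1* = 2·1.75/33.4 = 0.1048, and x_2* = 24.2857.
Expenditure on x_1: 33.4·0.1048 = 3.5; share = 0.0761.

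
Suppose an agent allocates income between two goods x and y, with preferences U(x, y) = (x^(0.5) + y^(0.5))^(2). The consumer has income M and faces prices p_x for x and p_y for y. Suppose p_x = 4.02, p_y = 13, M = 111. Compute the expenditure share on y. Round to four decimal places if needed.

share on y = 0.2362

MRS = MU_x/MU_y = (y/x)^(0.5). Set equal to p_x/p_y.
Solve for the ratio: y/x = [p_x/p_y]^(2).
With the ratio pinned down, the budget gives x* = M/(p_x + p_y·(y/x)) and y* = (y/x)·x*.
Numerically y/x = 0.095624, so x* = 111/(4.02 + 13·0.095624) = 21.0902 and y* = 0.095624·21.0902 = 2.0167.
Expenditure on y: 13·2.0167 = 26.2174; share = 0.2362.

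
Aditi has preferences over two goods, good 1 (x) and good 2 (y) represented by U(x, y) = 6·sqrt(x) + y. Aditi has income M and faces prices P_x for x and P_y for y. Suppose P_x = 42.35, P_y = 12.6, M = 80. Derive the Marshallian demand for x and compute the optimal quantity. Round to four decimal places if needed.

Set MRS = P_x/P_y: 3·x^(−1/2) = P_x/P_y.
Solve: √x = 3·P_y/P_x, so x*(P_x,P_y) = (3·P_y/P_x)², and y* = (M − P_x·x*)/P_y.
Plugging in: x* = (3·12.6/42.35)² = 0.7967.

x* = 0.7967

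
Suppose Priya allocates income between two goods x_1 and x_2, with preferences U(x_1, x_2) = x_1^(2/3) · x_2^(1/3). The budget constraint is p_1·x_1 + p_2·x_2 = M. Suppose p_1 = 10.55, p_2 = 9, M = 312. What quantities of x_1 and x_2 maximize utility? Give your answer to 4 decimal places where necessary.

x_1* = 19.7156, x_2* = 11.5556

Demand: x_1*(p_1,p_2,M) = 2/3·M/p_1 and x_2* = 1/3·M/p_2.
At p_1=10.55, p_2=9, M=312: x_1* = 2/3·312/10.55 = 19.7156, x_2* = 11.5556.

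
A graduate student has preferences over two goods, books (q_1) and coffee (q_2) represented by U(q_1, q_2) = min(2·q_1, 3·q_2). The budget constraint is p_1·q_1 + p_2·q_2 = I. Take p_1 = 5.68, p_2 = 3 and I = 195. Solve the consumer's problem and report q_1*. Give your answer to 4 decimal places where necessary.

Demand: q_1*(p_1,p_2,I) = 3·I/(3·p_1 + 2·p_2), q_2* = 2·I/(3·p_1 + 2·p_2).
Here 3·5.68 + 2·3 = 23.04, giving q_1* = 25.3906.

q_1* = 25.3906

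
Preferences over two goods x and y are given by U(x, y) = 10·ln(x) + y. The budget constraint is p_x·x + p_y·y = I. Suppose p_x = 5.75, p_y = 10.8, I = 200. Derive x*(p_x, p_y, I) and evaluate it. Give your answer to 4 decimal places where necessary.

x* = 18.7826

Set MRS = p_x/p_y: (10/x)/1 = p_x/p_y.
So x*(p_x,p_y) = 10·p_y/p_x, independent of income; and y* = (I − 10·p_y)/p_y.
At the given prices: x* = 10·10.8/5.75 = 18.7826.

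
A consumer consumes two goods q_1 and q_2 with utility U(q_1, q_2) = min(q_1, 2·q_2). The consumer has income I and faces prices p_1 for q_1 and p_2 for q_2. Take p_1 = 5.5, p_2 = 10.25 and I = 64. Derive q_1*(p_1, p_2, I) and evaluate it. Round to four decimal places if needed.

Demand: q_1*(p_1,p_2,I) = 2·I/(2·p_1 + p_2), q_2* = I/(2·p_1 + p_2).
Here 2·5.5 + 10.25 = 21.25, giving q_1* = 6.0235.

q_1* = 6.0235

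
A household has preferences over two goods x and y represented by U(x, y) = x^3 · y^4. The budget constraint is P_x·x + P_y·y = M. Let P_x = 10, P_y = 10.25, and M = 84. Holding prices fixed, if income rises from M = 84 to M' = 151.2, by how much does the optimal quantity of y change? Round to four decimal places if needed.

Δy* = 3.7463

The MRS is (3/4)·y/x. Set MRS = P_x/P_y.
Rearranging, P_y·y = (4/3)·P_x·x. Substituting into the budget gives P_x·x·(1 + (4/3)) = M.
Demand: x*(P_x,P_y,M) = 3/7·M/P_x and y* = 4/7·M/P_y.
At P_x=10, P_y=10.25, M=84: y* = 4/7·84/10.25 = 4.6829.
At M' = 151.2: y* = 8.4293. Change: 8.4293 − 4.6829 = 3.7463.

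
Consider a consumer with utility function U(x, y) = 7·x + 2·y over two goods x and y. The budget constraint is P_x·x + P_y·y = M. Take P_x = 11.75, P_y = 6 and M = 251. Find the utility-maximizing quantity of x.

Numerically: x* = 21.3617, y* = 0.

x* = 21.3617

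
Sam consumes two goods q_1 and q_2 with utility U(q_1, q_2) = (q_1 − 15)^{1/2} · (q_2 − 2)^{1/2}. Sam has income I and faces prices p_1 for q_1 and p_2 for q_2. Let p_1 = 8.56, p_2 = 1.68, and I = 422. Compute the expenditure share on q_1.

share on q_1 = 0.6482

MRS = (q_2−2)/(q_1−15). Tangency with p_1/p_2 gives q_2−2 = (p_1/p_2)·(q_1−15).
After buying the subsistence bundle (15, 2), a share 0.5 of the remaining income goes to q_1: q_1* = 15 + 0.5·(I − 15p_1 − 2p_2)/p_1.
Discretionary income = 422 − 15·8.56 − 2·1.68 = 290.24; q_1* = 15 + 0.5·290.24/8.56 = 31.9533; q_2* = 2 + 0.5·290.24/1.68 = 88.381.
Expenditure on q_1: 8.56·31.9533 = 273.52; share = 0.6482.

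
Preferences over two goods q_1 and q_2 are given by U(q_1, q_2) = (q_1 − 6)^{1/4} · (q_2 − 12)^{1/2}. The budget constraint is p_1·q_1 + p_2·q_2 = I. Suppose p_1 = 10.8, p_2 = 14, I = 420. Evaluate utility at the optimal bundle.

Substituting into the budget: q_1* = 6 + 1/3·(I − 6·p_1 − 12·p_2)/p_1, and q_2* = 12 + 2/3·(…)/p_2.
Discretionary income = 420 − 6·10.8 − 12·14 = 187.2; q_1* = 6 + 1/3·187.2/10.8 = 11.7778; q_2* = 12 + 2/3·187.2/14 = 20.9143.
Utility at the optimum: U(11.7778, 20.9143) = 4.629.

V = 4.629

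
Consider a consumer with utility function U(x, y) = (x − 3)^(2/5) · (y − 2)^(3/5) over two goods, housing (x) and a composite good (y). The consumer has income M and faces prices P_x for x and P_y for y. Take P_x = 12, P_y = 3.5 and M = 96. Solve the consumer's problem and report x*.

This is Cobb-Douglas in (x−3, y−2): tangency gives 0.4·P_y·(y−2) = 0.6·P_x·(x−3).
After buying the subsistence bundle (3, 2), a share 0.4 of the remaining income goes to x: x* = 3 + 0.4·(M − 3P_x − 2P_y)/P_x.
Discretionary income = 96 − 3·12 − 2·3.5 = 53; x* = 3 + 0.4·53/12 = 4.7667.

x* = 4.7667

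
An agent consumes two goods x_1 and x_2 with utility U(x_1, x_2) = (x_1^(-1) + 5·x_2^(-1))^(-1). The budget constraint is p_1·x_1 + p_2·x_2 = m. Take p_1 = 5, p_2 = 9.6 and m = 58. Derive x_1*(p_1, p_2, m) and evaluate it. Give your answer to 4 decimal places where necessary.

MU_x_1 ∝ x_1^(-2), MU_x_2 ∝ 5·x_2^(-2), so MRS = (1/5)·(x_2/x_1)^(2) = p_1/p_2.
Solve for the ratio: x_2/x_1 = [5·p_1/p_2]^(0.5).
Substitute x_2 = (x_2/x_1)·x_1 into the budget: x_1* = m/(p_1 + p_2·(x_2/x_1)).
Numerically x_2/x_1 = 1.613743, so x_1* = 58/(5 + 9.6·1.613743) = 2.8304.

x_1* = 2.8304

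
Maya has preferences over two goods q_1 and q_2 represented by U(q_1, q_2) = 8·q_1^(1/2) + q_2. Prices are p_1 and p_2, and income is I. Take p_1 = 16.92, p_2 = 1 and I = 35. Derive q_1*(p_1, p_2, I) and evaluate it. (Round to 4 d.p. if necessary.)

q_1* = 0.0559

Set MRS = p_1/p_2: 4·q_1^(−1/2) = p_1/p_2.
Thus q_1* = (4·p_2/p_1)² — independent of I — with the rest of income spent on q_2.
Plugging in: q_1* = (4·1/16.92)² = 0.0559.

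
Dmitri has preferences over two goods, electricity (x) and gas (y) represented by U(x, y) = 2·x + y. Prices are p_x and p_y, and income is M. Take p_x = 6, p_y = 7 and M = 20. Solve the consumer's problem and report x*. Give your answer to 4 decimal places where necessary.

Linear utility — the consumer picks whichever good has higher MU/price: 2/6 = 0.3333 vs 1/7 = 0.1429.
x gives more utility per dollar, so spend all income on x: x* = M/p_x, y* = 0.
Numerically: x* = 3.3333, y* = 0.

x* = 3.3333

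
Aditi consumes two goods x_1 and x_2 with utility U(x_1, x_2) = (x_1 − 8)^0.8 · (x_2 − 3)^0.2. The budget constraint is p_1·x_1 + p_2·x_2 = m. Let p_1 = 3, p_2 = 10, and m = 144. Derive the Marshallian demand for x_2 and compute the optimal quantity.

Let x_1' = x_1−8, x_2' = x_2−3. MRS = 4·x_2'/x_1' = p_1/p_2.
Substituting into the budget: x_1* = 8 + 0.8·(m − 8·p_1 − 3·p_2)/p_1, and x_2* = 3 + 0.2·(…)/p_2.
Discretionary income = 144 − 8·3 − 3·10 = 90; x_2* = 3 + 0.2·90/10 = 4.8.

x_2* = 4.8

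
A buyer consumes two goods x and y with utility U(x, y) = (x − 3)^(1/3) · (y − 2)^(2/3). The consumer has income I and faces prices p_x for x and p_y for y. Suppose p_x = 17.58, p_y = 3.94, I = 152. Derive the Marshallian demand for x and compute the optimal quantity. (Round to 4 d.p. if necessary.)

Let x' = x−3, y' = y−2. MRS = (1/2)·y'/x' = p_x/p_y.
Substituting into the budget: x* = 3 + 1/3·(I − 3·p_x − 2·p_y)/p_x, and y* = 2 + 2/3·(…)/p_y.
Discretionary income = 152 − 3·17.58 − 2·3.94 = 91.38; x* = 3 + 1/3·91.38/17.58 = 4.7327.

x* = 4.7327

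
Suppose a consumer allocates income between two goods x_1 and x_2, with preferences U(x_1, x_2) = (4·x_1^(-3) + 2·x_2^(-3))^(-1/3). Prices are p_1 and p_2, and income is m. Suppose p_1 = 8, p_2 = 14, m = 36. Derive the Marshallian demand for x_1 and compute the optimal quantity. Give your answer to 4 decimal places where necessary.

x_1* = 1.9742

From the CES first-order condition, 2·(x_2/x_1)^(4) = p_1/p_2.
Hence x_2/x_1 = ((1/2)·p_1/p_2)^(1/(4)), i.e. raised to the 0.25 power.
With the ratio pinned down, the budget gives x_1* = m/(p_1 + p_2·(x_2/x_1)) and x_2* = (x_2/x_1)·x_1*.
Numerically x_2/x_1 = 0.73111, so x_1* = 36/(8 + 14·0.73111) = 1.9742.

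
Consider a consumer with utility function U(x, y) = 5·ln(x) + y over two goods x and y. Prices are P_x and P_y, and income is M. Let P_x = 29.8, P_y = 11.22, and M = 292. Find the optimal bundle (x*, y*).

x* = 1.8826, y* = 21.025

MU_x = 5/x, MU_y = 1. Tangency: 5/x = P_x/P_y.
So x*(P_x,P_y) = 5·P_y/P_x, independent of income; and y* = (M − 5·P_y)/P_y.
At the given prices: x* = 5·11.22/29.8 = 1.8826, and y* = 21.025.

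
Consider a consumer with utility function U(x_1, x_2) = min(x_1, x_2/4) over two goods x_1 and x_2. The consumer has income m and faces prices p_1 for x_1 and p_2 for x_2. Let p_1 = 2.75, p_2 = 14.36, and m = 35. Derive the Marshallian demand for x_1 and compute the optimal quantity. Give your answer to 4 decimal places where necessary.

x_1* = 0.5815

Leontief preferences: the optimum is at the kink where x_1/1 = x_2/4, i.e. x_2 = 4·x_1.
Budget: p_1·x_1 + p_2·4·x_1 = m, so (p_1 + 4·p_2)·x_1 = m.
Demand: x_1*(p_1,p_2,m) = m/(p_1 + 4·p_2), x_2* = 4·m/(p_1 + 4·p_2).
Here 2.75 + 4·14.36 = 60.19, giving x_1* = 0.5815.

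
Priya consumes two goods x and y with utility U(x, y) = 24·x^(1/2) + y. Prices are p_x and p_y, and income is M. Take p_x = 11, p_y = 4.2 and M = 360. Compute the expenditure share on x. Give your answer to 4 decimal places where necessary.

MU_x = 12/√x, MU_y = 1. Tangency: 12/√x = p_x/p_y.
Thus x* = (12·p_y/p_x)² — independent of M — with the rest of income spent on y.
Plugging in: x* = (12·4.2/11)² = 20.9931, y* = 30.7325.
Expenditure on x: 11·20.9931 = 230.9236; share = 0.6415.

share on x = 0.6415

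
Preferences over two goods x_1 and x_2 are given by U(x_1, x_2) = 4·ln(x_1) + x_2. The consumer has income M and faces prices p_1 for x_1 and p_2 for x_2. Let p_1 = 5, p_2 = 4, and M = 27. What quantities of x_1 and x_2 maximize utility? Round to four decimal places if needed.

Set MRS = p_1/p_2: (4/x_1)/1 = p_1/p_2.
So x_1*(p_1,p_2) = 4·p_2/p_1, independent of income; and x_2* = (M − 4·p_2)/p_2.
At the given prices: x_1* = 4·4/5 = 3.2, and x_2* = 2.75.

x_1* = 3.2, x_2* = 2.75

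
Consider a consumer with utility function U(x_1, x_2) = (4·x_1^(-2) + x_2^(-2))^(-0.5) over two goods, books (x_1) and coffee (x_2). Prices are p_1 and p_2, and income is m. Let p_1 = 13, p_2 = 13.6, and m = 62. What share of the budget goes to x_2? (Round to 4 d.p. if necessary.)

share on x_2 = 0.3936

Numerically x_2/x_1 = 0.620557, so x_1* = 62/(13 + 13.6·0.620557) = 2.8918 and x_2* = 0.620557·2.8918 = 1.7946.
Expenditure on x_2: 13.6·1.7946 = 24.406; share = 0.3936.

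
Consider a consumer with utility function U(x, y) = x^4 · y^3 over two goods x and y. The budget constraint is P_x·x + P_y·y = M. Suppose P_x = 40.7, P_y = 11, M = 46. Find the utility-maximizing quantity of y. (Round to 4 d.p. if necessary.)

The MRS is (4/3)·y/x. Set MRS = P_x/P_y.
So 4·P_y·y = 3·P_x·x; combined with the budget, a share 4/7 of income goes to x.
Demand: x*(P_x,P_y,M) = 4/7·M/P_x and y* = 3/7·M/P_y.
At P_x=40.7, P_y=11, M=46: y* = 3/7·46/11 = 1.7922.

y* = 1.7922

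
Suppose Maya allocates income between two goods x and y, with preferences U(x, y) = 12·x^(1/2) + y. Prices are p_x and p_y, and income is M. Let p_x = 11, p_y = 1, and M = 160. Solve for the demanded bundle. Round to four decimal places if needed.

Utility is quasi-linear in y; the FOC for x is 6/√x = p_x/p_y.
Thus x* = (6·p_y/p_x)² — independent of M — with the rest of income spent on y.
Plugging in: x* = (6·1/11)² = 0.2975, y* = 156.7273.

x* = 0.2975, y* = 156.7273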